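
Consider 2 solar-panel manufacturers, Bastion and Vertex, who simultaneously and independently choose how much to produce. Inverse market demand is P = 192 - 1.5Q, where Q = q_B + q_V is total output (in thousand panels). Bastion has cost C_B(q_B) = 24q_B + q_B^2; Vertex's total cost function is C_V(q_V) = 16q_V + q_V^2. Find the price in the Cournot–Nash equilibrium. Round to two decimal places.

112.62

Bastion's profit: π_B = (192 - 1.5Q)q_B - (24q_B + q_B²). Setting ∂π_B/∂q_B = 0: 168 - 5q_B - (3/2)(q_V) = 0.
Vertex's profit: π_V = (192 - 1.5Q)q_V - (16q_V + q_V²). Setting ∂π_V/∂q_V = 0: 176 - 5q_V - (3/2)(q_B) = 0.
Best responses: q_B = (168 - (3/2)q_V)/5, q_V = (176 - (3/2)q_B)/5.
Substituting one into the other gives q_B = 25.3187 and q_V = 27.6044.
Total output Q = 688/13, so price P = 192 - (3/2)·(688/13) = 1464/13.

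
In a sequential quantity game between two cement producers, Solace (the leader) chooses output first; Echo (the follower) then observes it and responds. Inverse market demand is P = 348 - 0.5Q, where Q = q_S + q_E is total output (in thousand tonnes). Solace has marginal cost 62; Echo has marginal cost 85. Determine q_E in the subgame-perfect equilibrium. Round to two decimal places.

108.50

Solve by backward induction. Given q_S, the follower Echo maximises π_E = (348 - (1/2)q_S - (1/2)q_E)q_E - 85q_E.
∂π_E/∂q_E = 263 - (1/2)q_S - q_E = 0 gives the reaction function q_E = (263 - (1/2)q_S).
The leader anticipates this reaction. Substituting into P = 348 - 0.5Q gives P = 433/2 - (1/4)q_S, so π_S = (433/2 - (1/4)q_S)q_S - 62q_S.
The leader's first-order condition 309/2 - (1/2)q_S = 0 yields q_S = 309.
Then q_E = (263 - (1/2)·309) = 217/2.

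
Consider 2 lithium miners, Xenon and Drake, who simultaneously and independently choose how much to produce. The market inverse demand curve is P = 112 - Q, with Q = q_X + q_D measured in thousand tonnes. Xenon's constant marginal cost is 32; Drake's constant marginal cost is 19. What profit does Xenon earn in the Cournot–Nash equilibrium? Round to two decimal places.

Xenon's profit: π_X = (112 - Q)q_X - (32q_X). Setting ∂π_X/∂q_X = 0: 80 - 2q_X - (q_D) = 0.
Drake's profit: π_D = (112 - Q)q_D - (19q_D). Setting ∂π_D/∂q_D = 0: 93 - 2q_D - (q_X) = 0.
Best responses: q_X = (80 - q_D)/2, q_D = (93 - q_X)/2.
Solving the pair: q_X = 67/3, q_D = 106/3.
Price P = 112 - 173/3 = 163/3.
Xenon's profit: (163/3 - 32)·(67/3) = 498.7778.

498.78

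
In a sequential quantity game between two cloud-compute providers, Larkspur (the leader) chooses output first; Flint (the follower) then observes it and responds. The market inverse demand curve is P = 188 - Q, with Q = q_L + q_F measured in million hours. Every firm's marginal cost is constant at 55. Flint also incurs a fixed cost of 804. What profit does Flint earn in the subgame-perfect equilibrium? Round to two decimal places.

Solve by backward induction. Given q_L, the follower Flint maximises π_F = (188 - q_L - q_F)q_F - 55q_F.
∂π_F/∂q_F = 133 - q_L - 2q_F = 0 gives the reaction function q_F = (133 - q_L)/2.
Larkspur substitutes q_F(q_L) into its own profit: π_L = q_L(188 - q_L - (133 - q_L)/2) - 55q_L = (243/2 - (1/2)q_L)q_L - 55q_L.
The leader's first-order condition 133/2 - q_L = 0 yields q_L = 133/2.
Then q_F = (133 - 133/2)/2 = 133/4.
Price P = 188 - 399/4 = 353/4.
Flint's profit: (353/4 - 55)·(133/4) - 804 = 301.5625.

301.56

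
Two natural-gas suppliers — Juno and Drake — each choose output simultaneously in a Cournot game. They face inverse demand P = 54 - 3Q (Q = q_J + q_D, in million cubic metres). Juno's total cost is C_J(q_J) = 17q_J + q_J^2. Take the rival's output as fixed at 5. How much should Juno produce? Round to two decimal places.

With the rival's output fixed at 5, Juno's profit is π_J = (54 - 3·5 - 3q_J)q_J - (17q_J + q_J²) = (39 - 3q_J)q_J - (17q_J + q_J²).
∂π_J/∂q_J = 22 - 8q_J = 0, so q_J = 11/4.

2.75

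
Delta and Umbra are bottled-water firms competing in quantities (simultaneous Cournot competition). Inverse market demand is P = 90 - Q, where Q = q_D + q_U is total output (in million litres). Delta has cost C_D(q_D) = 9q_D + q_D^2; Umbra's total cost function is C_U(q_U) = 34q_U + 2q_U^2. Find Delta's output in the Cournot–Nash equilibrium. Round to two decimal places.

Delta's profit: π_D = (90 - Q)q_D - (9q_D + q_D²). Setting ∂π_D/∂q_D = 0: 81 - 4q_D - (q_U) = 0.
Umbra's profit: π_U = (90 - Q)q_U - (34q_U + 2q_U²). Setting ∂π_U/∂q_U = 0: 56 - 6q_U - (q_D) = 0.
Rearranging gives the reaction functions q_D = (81 - q_U)/4 and q_U = (56 - q_D)/6.
Substituting one into the other gives q_D = 430/23 and q_U = 143/23.

18.70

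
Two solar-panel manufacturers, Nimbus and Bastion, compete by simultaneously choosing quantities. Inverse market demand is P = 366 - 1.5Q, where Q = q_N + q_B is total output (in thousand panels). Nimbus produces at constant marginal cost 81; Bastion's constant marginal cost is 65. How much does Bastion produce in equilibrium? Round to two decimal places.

70.44

Nimbus's profit: π_N = (366 - 1.5Q)q_N - (81q_N). Setting ∂π_N/∂q_N = 0: 285 - 3q_N - (3/2)(q_B) = 0.
Bastion's profit: π_B = (366 - 1.5Q)q_B - (65q_B). Setting ∂π_B/∂q_B = 0: 301 - 3q_B - (3/2)(q_N) = 0.
So q_N = (285 - (3/2)q_B)/3 and q_B = (301 - (3/2)q_N)/3.
Solving the pair: q_N = 538/9, q_B = 634/9.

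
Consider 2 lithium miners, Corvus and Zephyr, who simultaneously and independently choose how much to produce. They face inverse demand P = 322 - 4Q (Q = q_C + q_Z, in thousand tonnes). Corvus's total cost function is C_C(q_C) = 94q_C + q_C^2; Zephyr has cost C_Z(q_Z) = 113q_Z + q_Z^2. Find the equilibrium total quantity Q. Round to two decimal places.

Corvus's profit: π_C = (322 - 4Q)q_C - (94q_C + q_C²). Setting ∂π_C/∂q_C = 0: 228 - 10q_C - 4(q_Z) = 0.
Zephyr's profit: π_Z = (322 - 4Q)q_Z - (113q_Z + q_Z²). Setting ∂π_Z/∂q_Z = 0: 209 - 10q_Z - 4(q_C) = 0.
Best responses: q_C = (228 - 4q_Z)/10, q_Z = (209 - 4q_C)/10.
Solving the pair: q_C = 361/21, q_Z = 589/42.
Total output Q = 361/21 + 589/42 = 437/14.

31.21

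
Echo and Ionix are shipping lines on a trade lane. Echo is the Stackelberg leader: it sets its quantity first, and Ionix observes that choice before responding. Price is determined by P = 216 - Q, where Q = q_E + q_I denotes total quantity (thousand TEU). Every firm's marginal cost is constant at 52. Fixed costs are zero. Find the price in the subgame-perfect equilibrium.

93

Solve by backward induction. Given q_E, the follower Ionix maximises π_I = (216 - q_E - q_I)q_I - 52q_I.
Setting the follower's marginal profit to zero, 164 - q_E - 2q_I = 0, i.e. q_I = (164 - q_E)/2.
Echo substitutes q_I(q_E) into its own profit: π_E = q_E(216 - q_E - (164 - q_E)/2) - 52q_E = (134 - (1/2)q_E)q_E - 52q_E.
The leader's first-order condition 82 - q_E = 0 yields q_E = 82.
Then q_I = (164 - 82)/2 = 41.
Total output Q = 123, so price P = 216 - 123 = 93.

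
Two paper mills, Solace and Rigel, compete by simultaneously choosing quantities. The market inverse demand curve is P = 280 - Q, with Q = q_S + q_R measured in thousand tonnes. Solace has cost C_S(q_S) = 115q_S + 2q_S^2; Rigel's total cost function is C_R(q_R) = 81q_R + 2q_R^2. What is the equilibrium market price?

Solace's profit: π_S = (280 - Q)q_S - (115q_S + 2q_S²). Setting ∂π_S/∂q_S = 0: 165 - 6q_S - (q_R) = 0.
Rigel's first-order condition: 199 - 6q_R - (q_S) = 0.
Rearranging gives the reaction functions q_S = (165 - q_R)/6 and q_R = (199 - q_S)/6.
Solving the pair: q_S = 113/5, q_R = 147/5.
Total output Q = 52, so price P = 280 - 52 = 228.

228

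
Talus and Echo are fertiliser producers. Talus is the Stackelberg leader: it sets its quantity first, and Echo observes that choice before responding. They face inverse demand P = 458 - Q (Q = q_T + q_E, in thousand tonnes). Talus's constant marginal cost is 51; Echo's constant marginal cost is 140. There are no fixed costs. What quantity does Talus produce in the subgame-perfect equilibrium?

248

Solve by backward induction. Given q_T, the follower Echo maximises π_E = (458 - q_T - q_E)q_E - 140q_E.
Follower FOC: 318 - q_T - 2q_E = 0, so q_E(q_T) = (318 - q_T)/2.
Talus substitutes q_E(q_T) into its own profit: π_T = q_T(458 - q_T - (318 - q_T)/2) - 51q_T = (299 - (1/2)q_T)q_T - 51q_T.
Leader FOC: 248 - q_T = 0, so q_T = 248.
Then q_E = (318 - 248)/2 = 35.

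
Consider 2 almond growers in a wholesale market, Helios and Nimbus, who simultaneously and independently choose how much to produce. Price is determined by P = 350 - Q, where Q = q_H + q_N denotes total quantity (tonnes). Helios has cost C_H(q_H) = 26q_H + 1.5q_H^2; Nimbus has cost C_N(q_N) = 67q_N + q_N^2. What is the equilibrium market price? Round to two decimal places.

239.26

Helios's profit: π_H = (350 - Q)q_H - (26q_H + (3/2)q_H²). Setting ∂π_H/∂q_H = 0: 324 - 5q_H - (q_N) = 0.
Nimbus's first-order condition: 283 - 4q_N - (q_H) = 0.
Best responses: q_H = (324 - q_N)/5, q_N = (283 - q_H)/4.
Substituting one into the other gives q_H = 1013/19 and q_N = 1091/19.
Total output Q = 110.7368, so price P = 350 - 110.7368 = 239.2632.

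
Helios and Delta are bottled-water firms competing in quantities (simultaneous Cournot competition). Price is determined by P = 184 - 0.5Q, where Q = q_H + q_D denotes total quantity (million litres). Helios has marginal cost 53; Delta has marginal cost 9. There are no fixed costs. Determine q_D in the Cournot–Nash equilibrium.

146

Helios's profit: π_H = (184 - 0.5Q)q_H - (53q_H). Setting ∂π_H/∂q_H = 0: 131 - q_H - (1/2)(q_D) = 0.
Delta's first-order condition: 175 - q_D - (1/2)(q_H) = 0.
Best responses: q_H = (131 - (1/2)q_D), q_D = (175 - (1/2)q_H).
Substituting one into the other gives q_H = 58 and q_D = 146.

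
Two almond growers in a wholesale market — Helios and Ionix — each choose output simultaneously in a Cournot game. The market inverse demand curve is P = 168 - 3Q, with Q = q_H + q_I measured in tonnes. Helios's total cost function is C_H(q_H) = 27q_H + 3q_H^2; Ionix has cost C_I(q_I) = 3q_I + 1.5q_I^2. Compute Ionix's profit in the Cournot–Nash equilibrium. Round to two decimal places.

Helios's profit: π_H = (168 - 3Q)q_H - (27q_H + 3q_H²). Setting ∂π_H/∂q_H = 0: 141 - 12q_H - 3(q_I) = 0.
Ionix's profit: π_I = (168 - 3Q)q_I - (3q_I + (3/2)q_I²). Setting ∂π_I/∂q_I = 0: 165 - 9q_I - 3(q_H) = 0.
Rearranging gives the reaction functions q_H = (141 - 3q_I)/12 and q_I = (165 - 3q_H)/9.
Solving the pair: q_H = 86/11, q_I = 173/11.
Price P = 168 - 3·(259/11) = 1071/11.
Ionix's profit: (1071/11)·(173/11) - 3·(173/11) - (3/2)(173/11)² = 1113.0620.

1113.06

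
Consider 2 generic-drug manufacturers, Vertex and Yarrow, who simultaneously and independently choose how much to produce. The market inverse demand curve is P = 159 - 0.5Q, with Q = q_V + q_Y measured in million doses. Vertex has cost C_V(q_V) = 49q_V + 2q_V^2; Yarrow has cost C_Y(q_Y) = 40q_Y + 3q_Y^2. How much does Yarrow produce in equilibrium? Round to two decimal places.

15.54

Vertex's profit: π_V = (159 - 0.5Q)q_V - (49q_V + 2q_V²). Setting ∂π_V/∂q_V = 0: 110 - 5q_V - (1/2)(q_Y) = 0.
Yarrow's profit: π_Y = (159 - 0.5Q)q_Y - (40q_Y + 3q_Y²). Setting ∂π_Y/∂q_Y = 0: 119 - 7q_Y - (1/2)(q_V) = 0.
Best responses: q_V = (110 - (1/2)q_Y)/5, q_Y = (119 - (1/2)q_V)/7.
Solving the pair: q_V = 20.4460, q_Y = 15.5396.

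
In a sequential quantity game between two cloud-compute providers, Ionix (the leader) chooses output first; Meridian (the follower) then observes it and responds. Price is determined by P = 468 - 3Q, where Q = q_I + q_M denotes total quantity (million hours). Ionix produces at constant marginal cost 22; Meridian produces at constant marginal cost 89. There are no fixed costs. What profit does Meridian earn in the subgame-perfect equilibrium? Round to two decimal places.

1250.52

Solve by backward induction. Given q_I, the follower Meridian maximises π_M = (468 - 3q_I - 3q_M)q_M - 89q_M.
∂π_M/∂q_M = 379 - 3q_I - 6q_M = 0 gives the reaction function q_M = (379 - 3q_I)/6.
Ionix substitutes q_M(q_I) into its own profit: π_I = q_I(468 - 3q_I - (379 - 3q_I)/2) - 22q_I = (557/2 - (3/2)q_I)q_I - 22q_I.
The leader's first-order condition 513/2 - 3q_I = 0 yields q_I = 171/2.
Then q_M = (379 - 3·(171/2))/6 = 245/12.
Price P = 468 - 3·(1271/12) = 601/4.
Meridian's profit: (601/4 - 89)·(245/12) = 1250.5208.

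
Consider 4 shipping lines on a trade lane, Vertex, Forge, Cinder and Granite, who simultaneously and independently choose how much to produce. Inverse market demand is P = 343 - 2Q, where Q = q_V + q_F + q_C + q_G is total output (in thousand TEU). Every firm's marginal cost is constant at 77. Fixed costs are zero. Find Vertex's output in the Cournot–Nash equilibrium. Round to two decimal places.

Each firm earns π_i = (343 - 2Q)q_i - 77q_i.
First-order condition (treating rivals' output as given): 266 - 4q_i - 2·Σ_{j≠i} q_j = 0.
By symmetry each firm produces the same amount; substituting Σ_{j≠i} q_j = 3q_i yields q_i = 266/10 = 133/5.

26.60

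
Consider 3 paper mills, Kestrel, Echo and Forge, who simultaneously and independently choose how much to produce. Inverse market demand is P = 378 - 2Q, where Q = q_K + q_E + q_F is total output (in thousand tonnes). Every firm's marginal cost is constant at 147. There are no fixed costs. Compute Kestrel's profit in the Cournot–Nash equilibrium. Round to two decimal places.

A representative firm's profit is π_i = q_i(378 - 2Q) - 147q_i.
First-order condition (treating rivals' output as given): 231 - 4q_i - 2·Σ_{j≠i} q_j = 0.
By symmetry each firm produces the same amount; substituting Σ_{j≠i} q_j = 2q_i yields q_i = 231/8.
Price P = 378 - 2·(693/8) = 819/4.
Kestrel's profit: (819/4 - 147)·(231/8) = 1667.5313.

1667.53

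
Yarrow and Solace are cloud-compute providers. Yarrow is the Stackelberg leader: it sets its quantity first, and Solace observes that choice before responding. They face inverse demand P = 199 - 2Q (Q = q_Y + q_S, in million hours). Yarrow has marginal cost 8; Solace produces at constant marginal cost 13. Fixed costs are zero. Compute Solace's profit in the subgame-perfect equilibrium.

The follower Solace best-responds to any q_Y: π_S = (199 - 2Q)q_S - 13q_S.
∂π_S/∂q_S = 186 - 2q_Y - 4q_S = 0 gives the reaction function q_S = (186 - 2q_Y)/4.
The leader anticipates this reaction. Substituting into P = 199 - 2Q gives P = 106 - q_Y, so π_Y = (106 - q_Y)q_Y - 8q_Y.
Maximising: ∂π_Y/∂q_Y = 98 - 2q_Y = 0, giving q_Y = 49.
Then q_S = (186 - 2·49)/4 = 22.
Price P = 199 - 2·71 = 57.
Solace's profit: (57 - 13)·22 = 968.

968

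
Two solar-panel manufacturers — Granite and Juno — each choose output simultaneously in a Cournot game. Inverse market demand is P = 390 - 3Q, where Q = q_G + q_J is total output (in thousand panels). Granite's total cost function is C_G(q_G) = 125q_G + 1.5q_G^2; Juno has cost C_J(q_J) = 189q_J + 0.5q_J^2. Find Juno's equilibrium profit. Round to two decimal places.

Granite's profit: π_G = (390 - 3Q)q_G - (125q_G + (3/2)q_G²). Setting ∂π_G/∂q_G = 0: 265 - 9q_G - 3(q_J) = 0.
Juno's first-order condition: 201 - 7q_J - 3(q_G) = 0.
Rearranging gives the reaction functions q_G = (265 - 3q_J)/9 and q_J = (201 - 3q_G)/7.
Solving the pair: q_G = 626/27, q_J = 169/9.
Price P = 390 - 3·(1133/27) = 264.1111.
Juno's profit: 264.1111·(169/9) - 189·(169/9) - (1/2)(169/9)² = 1234.1173.

1234.12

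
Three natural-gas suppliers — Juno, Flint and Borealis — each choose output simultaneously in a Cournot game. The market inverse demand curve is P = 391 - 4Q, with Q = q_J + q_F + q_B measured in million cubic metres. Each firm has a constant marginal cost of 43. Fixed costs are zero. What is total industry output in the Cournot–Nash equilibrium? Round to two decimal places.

Each firm earns π_i = (391 - 4Q)q_i - 43q_i.
First-order condition (treating rivals' output as given): 348 - 8q_i - 4·Σ_{j≠i} q_j = 0.
By symmetry each firm produces the same amount; substituting Σ_{j≠i} q_j = 2q_i yields q_i = 348/16 = 87/4.
Total output Q = 87/4 + 87/4 + 87/4 = 261/4.

65.25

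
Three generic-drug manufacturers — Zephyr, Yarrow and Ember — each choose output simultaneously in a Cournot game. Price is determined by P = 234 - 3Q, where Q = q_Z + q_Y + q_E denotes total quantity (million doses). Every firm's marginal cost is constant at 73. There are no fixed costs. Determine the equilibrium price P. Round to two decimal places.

Each firm earns π_i = (234 - 3Q)q_i - 73q_i.
First-order condition (treating rivals' output as given): 161 - 6q_i - 3·Σ_{j≠i} q_j = 0.
With identical firms every q_j equals q_i, so Σ_{j≠i} q_j = 2q_i and 161 = 12q_i, giving q_i = 161/12.
Total output Q = 161/4, so price P = 234 - 3·(161/4) = 453/4.

113.25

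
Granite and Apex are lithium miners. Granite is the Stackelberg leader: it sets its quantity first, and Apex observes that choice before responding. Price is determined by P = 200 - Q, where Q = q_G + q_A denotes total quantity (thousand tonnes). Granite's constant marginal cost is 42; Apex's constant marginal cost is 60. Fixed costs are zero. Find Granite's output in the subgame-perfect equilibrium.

88

Solve by backward induction. Given q_G, the follower Apex maximises π_A = (200 - q_G - q_A)q_A - 60q_A.
∂π_A/∂q_A = 140 - q_G - 2q_A = 0 gives the reaction function q_A = (140 - q_G)/2.
Granite substitutes q_A(q_G) into its own profit: π_G = q_G(200 - q_G - (140 - q_G)/2) - 42q_G = (130 - (1/2)q_G)q_G - 42q_G.
Leader FOC: 88 - q_G = 0, so q_G = 88.
Then q_A = (140 - 88)/2 = 26.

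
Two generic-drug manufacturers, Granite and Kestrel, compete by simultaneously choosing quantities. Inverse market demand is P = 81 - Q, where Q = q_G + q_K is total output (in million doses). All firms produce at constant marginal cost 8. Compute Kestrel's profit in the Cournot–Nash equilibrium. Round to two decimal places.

592.11

A representative firm's profit is π_i = q_i(81 - Q) - 8q_i.
Setting ∂π_i/∂q_i = 0 with rivals' quantities fixed: 73 - 2q_i - q_j = 0.
By symmetry each firm produces the same amount; substituting q_j = q_i yields q_i = 73/3.
Price P = 81 - 146/3 = 97/3.
Kestrel's profit: (97/3 - 8)·(73/3) = 592.1111.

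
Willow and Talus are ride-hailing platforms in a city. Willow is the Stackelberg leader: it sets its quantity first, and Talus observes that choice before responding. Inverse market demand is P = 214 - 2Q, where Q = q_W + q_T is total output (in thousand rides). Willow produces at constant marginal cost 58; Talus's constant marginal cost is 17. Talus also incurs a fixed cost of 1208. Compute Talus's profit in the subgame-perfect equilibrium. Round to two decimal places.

1224.53

Solve by backward induction. Given q_W, the follower Talus maximises π_T = (214 - 2q_W - 2q_T)q_T - 17q_T.
∂π_T/∂q_T = 197 - 2q_W - 4q_T = 0 gives the reaction function q_T = (197 - 2q_W)/4.
The leader anticipates this reaction. Substituting into P = 214 - 2Q gives P = 231/2 - q_W, so π_W = (231/2 - q_W)q_W - 58q_W.
The leader's first-order condition 115/2 - 2q_W = 0 yields q_W = 115/4.
Then q_T = (197 - 2·(115/4))/4 = 279/8.
Price P = 214 - 2·(509/8) = 347/4.
Talus's profit: (347/4 - 17)·(279/8) - 1208 = 1224.5313.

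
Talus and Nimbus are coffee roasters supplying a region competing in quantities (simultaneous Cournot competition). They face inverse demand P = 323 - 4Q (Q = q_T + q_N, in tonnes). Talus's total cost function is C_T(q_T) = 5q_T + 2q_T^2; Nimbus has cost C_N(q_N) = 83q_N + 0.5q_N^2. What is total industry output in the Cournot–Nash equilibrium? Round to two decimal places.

Talus's profit: π_T = (323 - 4Q)q_T - (5q_T + 2q_T²). Setting ∂π_T/∂q_T = 0: 318 - 12q_T - 4(q_N) = 0.
Nimbus's profit: π_N = (323 - 4Q)q_N - (83q_N + (1/2)q_N²). Setting ∂π_N/∂q_N = 0: 240 - 9q_N - 4(q_T) = 0.
So q_T = (318 - 4q_N)/12 and q_N = (240 - 4q_T)/9.
Substituting one into the other gives q_T = 951/46 and q_N = 402/23.
Total output Q = 951/46 + 402/23 = 1755/46.

38.15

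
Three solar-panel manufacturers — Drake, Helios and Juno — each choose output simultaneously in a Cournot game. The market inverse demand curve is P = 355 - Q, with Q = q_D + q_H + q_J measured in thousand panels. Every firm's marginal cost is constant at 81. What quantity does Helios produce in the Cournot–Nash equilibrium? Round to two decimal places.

Each firm earns π_i = (355 - Q)q_i - 81q_i.
First-order condition (treating rivals' output as given): 274 - 2q_i - Σ_{j≠i} q_j = 0.
With identical firms every q_j equals q_i, so Σ_{j≠i} q_j = 2q_i and 274 = 4q_i, giving q_i = 137/2.

68.50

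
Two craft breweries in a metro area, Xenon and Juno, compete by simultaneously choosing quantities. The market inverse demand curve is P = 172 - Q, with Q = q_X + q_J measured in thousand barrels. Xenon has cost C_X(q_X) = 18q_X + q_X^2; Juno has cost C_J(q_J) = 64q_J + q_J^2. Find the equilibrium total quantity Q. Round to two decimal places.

Xenon's profit: π_X = (172 - Q)q_X - (18q_X + q_X²). Setting ∂π_X/∂q_X = 0: 154 - 4q_X - (q_J) = 0.
Juno's profit: π_J = (172 - Q)q_J - (64q_J + q_J²). Setting ∂π_J/∂q_J = 0: 108 - 4q_J - (q_X) = 0.
Best responses: q_X = (154 - q_J)/4, q_J = (108 - q_X)/4.
Substituting one into the other gives q_X = 508/15 and q_J = 278/15.
Total output Q = 508/15 + 278/15 = 262/5.

52.40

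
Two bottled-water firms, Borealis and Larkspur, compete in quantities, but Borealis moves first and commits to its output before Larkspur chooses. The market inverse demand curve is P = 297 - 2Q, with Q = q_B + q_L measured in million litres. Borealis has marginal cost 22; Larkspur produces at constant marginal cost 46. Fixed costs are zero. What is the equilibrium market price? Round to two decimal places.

96.75

The follower Larkspur best-responds to any q_B: π_L = (297 - 2Q)q_L - 46q_L.
Setting the follower's marginal profit to zero, 251 - 2q_B - 4q_L = 0, i.e. q_L = (251 - 2q_B)/4.
Borealis substitutes q_L(q_B) into its own profit: π_B = q_B(297 - 2q_B - (251 - 2q_B)/2) - 22q_B = (343/2 - q_B)q_B - 22q_B.
Leader FOC: 299/2 - 2q_B = 0, so q_B = 299/4.
Then q_L = (251 - 2·(299/4))/4 = 203/8.
Total output Q = 801/8, so price P = 297 - 2·(801/8) = 387/4.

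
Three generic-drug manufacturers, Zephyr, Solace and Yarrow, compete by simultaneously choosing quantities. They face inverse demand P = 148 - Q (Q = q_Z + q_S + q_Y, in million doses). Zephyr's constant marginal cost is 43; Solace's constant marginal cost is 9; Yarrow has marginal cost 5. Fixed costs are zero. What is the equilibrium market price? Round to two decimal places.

Zephyr's profit: π_Z = (148 - Q)q_Z - (43q_Z). Setting ∂π_Z/∂q_Z = 0: 105 - 2q_Z - (q_S + q_Y) = 0.
Solace's first-order condition: 139 - 2q_S - (q_Z + q_Y) = 0.
Yarrow's profit: π_Y = (148 - Q)q_Y - (5q_Y). Setting ∂π_Y/∂q_Y = 0: 143 - 2q_Y - (q_Z + q_S) = 0.
Adding the 3 first-order conditions: 387 − 4Q = 0, so Q = 387/4.
Back-substituting: q_Z = (105 − 387/4) = 33/4, q_S = (139 − 387/4) = 169/4, q_Y = (143 − 387/4) = 185/4.
Total output Q = 387/4, so price P = 148 - 387/4 = 205/4.

51.25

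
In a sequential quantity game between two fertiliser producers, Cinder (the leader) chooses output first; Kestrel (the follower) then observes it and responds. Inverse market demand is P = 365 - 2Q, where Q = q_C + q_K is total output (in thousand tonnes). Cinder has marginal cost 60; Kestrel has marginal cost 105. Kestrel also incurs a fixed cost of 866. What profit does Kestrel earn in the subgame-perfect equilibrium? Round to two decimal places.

37.13

Solve by backward induction. Given q_C, the follower Kestrel maximises π_K = (365 - 2q_C - 2q_K)q_K - 105q_K.
Follower FOC: 260 - 2q_C - 4q_K = 0, so q_K(q_C) = (260 - 2q_C)/4.
The leader anticipates this reaction. Substituting into P = 365 - 2Q gives P = 235 - q_C, so π_C = (235 - q_C)q_C - 60q_C.
The leader's first-order condition 175 - 2q_C = 0 yields q_C = 175/2.
Then q_K = (260 - 2·(175/2))/4 = 85/4.
Price P = 365 - 2·(435/4) = 295/2.
Kestrel's profit: (295/2 - 105)·(85/4) - 866 = 297/8.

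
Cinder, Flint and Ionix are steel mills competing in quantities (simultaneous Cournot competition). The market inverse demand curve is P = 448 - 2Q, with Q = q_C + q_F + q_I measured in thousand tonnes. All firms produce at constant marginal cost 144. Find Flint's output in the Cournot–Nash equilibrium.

38

A representative firm's profit is π_i = q_i(448 - 2Q) - 144q_i.
Setting ∂π_i/∂q_i = 0 with rivals' quantities fixed: 304 - 4q_i - 2·Σ_{j≠i} q_j = 0.
With identical firms every q_j equals q_i, so Σ_{j≠i} q_j = 2q_i and 304 = 8q_i, giving q_i = 38.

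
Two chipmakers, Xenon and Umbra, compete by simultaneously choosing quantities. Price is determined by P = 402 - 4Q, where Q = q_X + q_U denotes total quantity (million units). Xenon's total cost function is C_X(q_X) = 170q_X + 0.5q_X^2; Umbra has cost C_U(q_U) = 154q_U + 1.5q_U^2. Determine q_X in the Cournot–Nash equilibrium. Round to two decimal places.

18.80

Xenon's profit: π_X = (402 - 4Q)q_X - (170q_X + (1/2)q_X²). Setting ∂π_X/∂q_X = 0: 232 - 9q_X - 4(q_U) = 0.
Umbra's first-order condition: 248 - 11q_U - 4(q_X) = 0.
So q_X = (232 - 4q_U)/9 and q_U = (248 - 4q_X)/11.
Substituting one into the other gives q_X = 1560/83 and q_U = 1304/83.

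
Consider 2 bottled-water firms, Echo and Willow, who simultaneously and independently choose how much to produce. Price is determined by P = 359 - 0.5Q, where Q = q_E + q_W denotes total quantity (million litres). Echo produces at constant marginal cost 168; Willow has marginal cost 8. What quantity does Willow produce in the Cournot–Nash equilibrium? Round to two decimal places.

Echo's profit: π_E = (359 - 0.5Q)q_E - (168q_E). Setting ∂π_E/∂q_E = 0: 191 - q_E - (1/2)(q_W) = 0.
Willow's profit: π_W = (359 - 0.5Q)q_W - (8q_W). Setting ∂π_W/∂q_W = 0: 351 - q_W - (1/2)(q_E) = 0.
Rearranging gives the reaction functions q_E = (191 - (1/2)q_W) and q_W = (351 - (1/2)q_E).
Solving the pair: q_E = 62/3, q_W = 1022/3.

340.67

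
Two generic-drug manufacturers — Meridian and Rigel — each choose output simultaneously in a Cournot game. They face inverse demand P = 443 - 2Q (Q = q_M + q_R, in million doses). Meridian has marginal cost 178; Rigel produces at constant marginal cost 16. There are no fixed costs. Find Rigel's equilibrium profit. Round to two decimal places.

Meridian's profit: π_M = (443 - 2Q)q_M - (178q_M). Setting ∂π_M/∂q_M = 0: 265 - 4q_M - 2(q_R) = 0.
Rigel's profit: π_R = (443 - 2Q)q_R - (16q_R). Setting ∂π_R/∂q_R = 0: 427 - 4q_R - 2(q_M) = 0.
So q_M = (265 - 2q_R)/4 and q_R = (427 - 2q_M)/4.
Solving the pair: q_M = 103/6, q_R = 589/6.
Price P = 443 - 2·(346/3) = 637/3.
Rigel's profit: (637/3 - 16)·(589/6) = 19273.3889.

19273.39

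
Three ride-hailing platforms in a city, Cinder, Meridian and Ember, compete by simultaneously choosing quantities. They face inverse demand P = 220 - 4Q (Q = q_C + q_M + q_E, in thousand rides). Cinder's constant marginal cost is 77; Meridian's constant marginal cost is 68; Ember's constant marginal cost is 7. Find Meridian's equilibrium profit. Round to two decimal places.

Cinder's profit: π_C = (220 - 4Q)q_C - (77q_C). Setting ∂π_C/∂q_C = 0: 143 - 8q_C - 4(q_M + q_E) = 0.
Meridian's first-order condition: 152 - 8q_M - 4(q_C + q_E) = 0.
Ember's first-order condition: 213 - 8q_E - 4(q_C + q_M) = 0.
Adding the 3 conditions: 508 − 8Q − 8Q = 0, i.e. Q = 127/4.
Back-substituting: q_C = (143 − 127)/4 = 4, q_M = (152 − 127)/4 = 25/4, q_E = (213 − 127)/4 = 43/2.
Price P = 220 - 4·(127/4) = 93.
Meridian's profit: (93 - 68)·(25/4) = 625/4.

156.25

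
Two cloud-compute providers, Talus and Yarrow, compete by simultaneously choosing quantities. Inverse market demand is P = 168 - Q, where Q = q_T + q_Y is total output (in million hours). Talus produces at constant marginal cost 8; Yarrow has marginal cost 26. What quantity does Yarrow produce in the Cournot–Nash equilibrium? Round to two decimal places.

41.33

Talus's profit: π_T = (168 - Q)q_T - (8q_T). Setting ∂π_T/∂q_T = 0: 160 - 2q_T - (q_Y) = 0.
Yarrow's profit: π_Y = (168 - Q)q_Y - (26q_Y). Setting ∂π_Y/∂q_Y = 0: 142 - 2q_Y - (q_T) = 0.
Rearranging gives the reaction functions q_T = (160 - q_Y)/2 and q_Y = (142 - q_T)/2.
Solving the pair: q_T = 178/3, q_Y = 124/3.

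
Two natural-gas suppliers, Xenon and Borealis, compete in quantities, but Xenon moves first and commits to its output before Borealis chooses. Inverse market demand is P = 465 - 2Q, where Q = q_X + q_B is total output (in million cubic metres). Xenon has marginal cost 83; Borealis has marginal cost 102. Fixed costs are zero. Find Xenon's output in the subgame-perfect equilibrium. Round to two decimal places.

100.25

The follower Borealis best-responds to any q_X: π_B = (465 - 2Q)q_B - 102q_B.
∂π_B/∂q_B = 363 - 2q_X - 4q_B = 0 gives the reaction function q_B = (363 - 2q_X)/4.
The leader anticipates this reaction. Substituting into P = 465 - 2Q gives P = 567/2 - q_X, so π_X = (567/2 - q_X)q_X - 83q_X.
The leader's first-order condition 401/2 - 2q_X = 0 yields q_X = 401/4.
Then q_B = (363 - 2·(401/4))/4 = 325/8.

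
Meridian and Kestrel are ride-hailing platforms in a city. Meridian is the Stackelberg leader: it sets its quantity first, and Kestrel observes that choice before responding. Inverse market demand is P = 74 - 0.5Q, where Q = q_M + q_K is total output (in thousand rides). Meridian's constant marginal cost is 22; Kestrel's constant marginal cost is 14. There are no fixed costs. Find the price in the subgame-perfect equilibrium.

The follower Kestrel best-responds to any q_M: π_K = (74 - 0.5Q)q_K - 14q_K.
Setting the follower's marginal profit to zero, 60 - (1/2)q_M - q_K = 0, i.e. q_K = (60 - (1/2)q_M).
Meridian substitutes q_K(q_M) into its own profit: π_M = q_M(74 - (1/2)q_M - (60 - (1/2)q_M)/2) - 22q_M = (44 - (1/4)q_M)q_M - 22q_M.
Leader FOC: 22 - (1/2)q_M = 0, so q_M = 44.
Then q_K = (60 - (1/2)·44) = 38.
Total output Q = 82, so price P = 74 - (1/2)·82 = 33.

33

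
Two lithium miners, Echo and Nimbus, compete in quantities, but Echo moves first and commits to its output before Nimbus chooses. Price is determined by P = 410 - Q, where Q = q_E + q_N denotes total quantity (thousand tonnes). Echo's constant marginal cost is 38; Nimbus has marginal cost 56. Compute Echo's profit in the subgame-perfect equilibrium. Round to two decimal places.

19012.50

Solve by backward induction. Given q_E, the follower Nimbus maximises π_N = (410 - q_E - q_N)q_N - 56q_N.
∂π_N/∂q_N = 354 - q_E - 2q_N = 0 gives the reaction function q_N = (354 - q_E)/2.
Echo substitutes q_N(q_E) into its own profit: π_E = q_E(410 - q_E - (354 - q_E)/2) - 38q_E = (233 - (1/2)q_E)q_E - 38q_E.
Maximising: ∂π_E/∂q_E = 195 - q_E = 0, giving q_E = 195.
Then q_N = (354 - 195)/2 = 159/2.
Price P = 410 - 549/2 = 271/2.
Echo's profit: (271/2 - 38)·195 = 19012.5000.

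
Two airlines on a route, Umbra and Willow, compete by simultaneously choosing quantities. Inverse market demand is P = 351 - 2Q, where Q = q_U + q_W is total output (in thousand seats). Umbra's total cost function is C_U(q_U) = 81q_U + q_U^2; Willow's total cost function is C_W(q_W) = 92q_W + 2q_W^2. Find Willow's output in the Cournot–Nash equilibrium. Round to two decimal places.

23.05

Umbra's profit: π_U = (351 - 2Q)q_U - (81q_U + q_U²). Setting ∂π_U/∂q_U = 0: 270 - 6q_U - 2(q_W) = 0.
Willow's profit: π_W = (351 - 2Q)q_W - (92q_W + 2q_W²). Setting ∂π_W/∂q_W = 0: 259 - 8q_W - 2(q_U) = 0.
Best responses: q_U = (270 - 2q_W)/6, q_W = (259 - 2q_U)/8.
Solving the pair: q_U = 821/22, q_W = 507/22.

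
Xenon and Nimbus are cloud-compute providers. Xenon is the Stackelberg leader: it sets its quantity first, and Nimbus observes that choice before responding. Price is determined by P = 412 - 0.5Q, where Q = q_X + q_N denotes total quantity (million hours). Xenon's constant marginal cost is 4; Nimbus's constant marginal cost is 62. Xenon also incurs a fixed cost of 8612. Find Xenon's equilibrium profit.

The follower Nimbus best-responds to any q_X: π_N = (412 - 0.5Q)q_N - 62q_N.
∂π_N/∂q_N = 350 - (1/2)q_X - q_N = 0 gives the reaction function q_N = (350 - (1/2)q_X).
Xenon substitutes q_N(q_X) into its own profit: π_X = q_X(412 - (1/2)q_X - (350 - (1/2)q_X)/2) - 4q_X = (237 - (1/4)q_X)q_X - 4q_X.
Leader FOC: 233 - (1/2)q_X = 0, so q_X = 466.
Then q_N = (350 - (1/2)·466) = 117.
Price P = 412 - (1/2)·583 = 241/2.
Xenon's profit: (241/2 - 4)·466 - 8612 = 45677.

45677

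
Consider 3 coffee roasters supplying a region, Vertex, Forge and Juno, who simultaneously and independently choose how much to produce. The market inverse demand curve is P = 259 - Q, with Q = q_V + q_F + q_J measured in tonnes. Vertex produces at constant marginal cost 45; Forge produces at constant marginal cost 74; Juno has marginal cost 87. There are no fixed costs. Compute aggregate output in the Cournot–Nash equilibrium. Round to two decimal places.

142.75

Vertex's profit: π_V = (259 - Q)q_V - (45q_V). Setting ∂π_V/∂q_V = 0: 214 - 2q_V - (q_F + q_J) = 0.
Forge's profit: π_F = (259 - Q)q_F - (74q_F). Setting ∂π_F/∂q_F = 0: 185 - 2q_F - (q_V + q_J) = 0.
Juno's first-order condition: 172 - 2q_J - (q_V + q_F) = 0.
Adding the 3 first-order conditions: 571 − 4Q = 0, so Q = 571/4.
Back-substituting: q_V = (214 − 571/4) = 285/4, q_F = (185 − 571/4) = 169/4, q_J = (172 − 571/4) = 117/4.
Total output Q = 285/4 + 169/4 + 117/4 = 571/4.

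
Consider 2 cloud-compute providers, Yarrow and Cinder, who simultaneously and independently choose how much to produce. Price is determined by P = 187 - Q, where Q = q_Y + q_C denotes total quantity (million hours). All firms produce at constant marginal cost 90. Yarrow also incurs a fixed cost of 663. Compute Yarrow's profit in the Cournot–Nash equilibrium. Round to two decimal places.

382.44

Each firm earns π_i = (187 - Q)q_i - 90q_i.
First-order condition (treating rivals' output as given): 97 - 2q_i - q_j = 0.
By symmetry each firm produces the same amount; substituting q_j = q_i yields q_i = 97/3.
Price P = 187 - 194/3 = 367/3.
Yarrow's profit: (367/3 - 90)·(97/3) - 663 = 382.4444.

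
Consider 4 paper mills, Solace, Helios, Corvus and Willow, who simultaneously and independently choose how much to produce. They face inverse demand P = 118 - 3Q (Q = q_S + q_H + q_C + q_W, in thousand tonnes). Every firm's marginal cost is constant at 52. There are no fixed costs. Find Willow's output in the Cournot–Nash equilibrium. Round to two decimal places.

4.40

Each firm earns π_i = (118 - 3Q)q_i - 52q_i.
First-order condition (treating rivals' output as given): 66 - 6q_i - 3·Σ_{j≠i} q_j = 0.
With identical firms every q_j equals q_i, so Σ_{j≠i} q_j = 3q_i and 66 = 15q_i, giving q_i = 22/5.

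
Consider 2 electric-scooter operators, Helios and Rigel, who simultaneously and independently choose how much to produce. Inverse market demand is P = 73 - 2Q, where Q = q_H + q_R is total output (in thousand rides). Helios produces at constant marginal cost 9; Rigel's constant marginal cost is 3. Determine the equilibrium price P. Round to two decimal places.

Helios's profit: π_H = (73 - 2Q)q_H - (9q_H). Setting ∂π_H/∂q_H = 0: 64 - 4q_H - 2(q_R) = 0.
Rigel's profit: π_R = (73 - 2Q)q_R - (3q_R). Setting ∂π_R/∂q_R = 0: 70 - 4q_R - 2(q_H) = 0.
Rearranging gives the reaction functions q_H = (64 - 2q_R)/4 and q_R = (70 - 2q_H)/4.
Solving the pair: q_H = 29/3, q_R = 38/3.
Total output Q = 67/3, so price P = 73 - 2·(67/3) = 85/3.

28.33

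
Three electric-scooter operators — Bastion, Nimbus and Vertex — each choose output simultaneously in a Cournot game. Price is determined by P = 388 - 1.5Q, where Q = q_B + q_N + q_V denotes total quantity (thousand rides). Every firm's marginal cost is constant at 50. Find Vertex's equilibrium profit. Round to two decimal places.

Each firm earns π_i = (388 - 1.5Q)q_i - 50q_i.
Setting ∂π_i/∂q_i = 0 with rivals' quantities fixed: 338 - 3q_i - (3/2)·Σ_{j≠i} q_j = 0.
By symmetry each firm produces the same amount; substituting Σ_{j≠i} q_j = 2q_i yields q_i = 338/6 = 169/3.
Price P = 388 - (3/2)·169 = 269/2.
Vertex's profit: (269/2 - 50)·(169/3) = 4760.1667.

4760.17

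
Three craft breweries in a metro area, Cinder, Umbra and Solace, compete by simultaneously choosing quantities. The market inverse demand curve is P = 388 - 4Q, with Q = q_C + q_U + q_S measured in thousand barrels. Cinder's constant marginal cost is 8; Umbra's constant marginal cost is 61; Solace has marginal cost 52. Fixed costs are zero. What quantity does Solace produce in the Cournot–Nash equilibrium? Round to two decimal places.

Cinder's profit: π_C = (388 - 4Q)q_C - (8q_C). Setting ∂π_C/∂q_C = 0: 380 - 8q_C - 4(q_U + q_S) = 0.
Umbra's profit: π_U = (388 - 4Q)q_U - (61q_U). Setting ∂π_U/∂q_U = 0: 327 - 8q_U - 4(q_C + q_S) = 0.
Solace's profit: π_S = (388 - 4Q)q_S - (52q_S). Setting ∂π_S/∂q_S = 0: 336 - 8q_S - 4(q_C + q_U) = 0.
Summing all 3 equations gives 1043 − 16Q = 0, hence Q = 1043/16.
Back-substituting: q_C = (380 − 1043/4)/4 = 477/16, q_U = (327 − 1043/4)/4 = 265/16, q_S = (336 − 1043/4)/4 = 301/16.

18.81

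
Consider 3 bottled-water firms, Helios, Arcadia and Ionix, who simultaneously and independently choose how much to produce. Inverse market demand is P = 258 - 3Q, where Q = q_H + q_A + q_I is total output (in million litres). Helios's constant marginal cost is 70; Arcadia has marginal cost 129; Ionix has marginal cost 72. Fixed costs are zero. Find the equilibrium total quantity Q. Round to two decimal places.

41.92

Helios's profit: π_H = (258 - 3Q)q_H - (70q_H). Setting ∂π_H/∂q_H = 0: 188 - 6q_H - 3(q_A + q_I) = 0.
Arcadia's first-order condition: 129 - 6q_A - 3(q_H + q_I) = 0.
Ionix's first-order condition: 186 - 6q_I - 3(q_H + q_A) = 0.
Adding the 3 conditions: 503 − 6Q − 6Q = 0, i.e. Q = 503/12.
Back-substituting: q_H = (188 − 503/4)/3 = 83/4, q_A = (129 − 503/4)/3 = 13/12, q_I = (186 − 503/4)/3 = 241/12.
Total output Q = 83/4 + 13/12 + 241/12 = 503/12.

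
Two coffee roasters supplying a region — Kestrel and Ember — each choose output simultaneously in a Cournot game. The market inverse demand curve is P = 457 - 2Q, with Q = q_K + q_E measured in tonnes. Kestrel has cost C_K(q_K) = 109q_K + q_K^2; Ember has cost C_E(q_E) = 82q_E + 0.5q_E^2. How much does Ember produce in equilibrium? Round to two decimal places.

59.77

Kestrel's profit: π_K = (457 - 2Q)q_K - (109q_K + q_K²). Setting ∂π_K/∂q_K = 0: 348 - 6q_K - 2(q_E) = 0.
Ember's first-order condition: 375 - 5q_E - 2(q_K) = 0.
Best responses: q_K = (348 - 2q_E)/6, q_E = (375 - 2q_K)/5.
Solving the pair: q_K = 495/13, q_E = 777/13.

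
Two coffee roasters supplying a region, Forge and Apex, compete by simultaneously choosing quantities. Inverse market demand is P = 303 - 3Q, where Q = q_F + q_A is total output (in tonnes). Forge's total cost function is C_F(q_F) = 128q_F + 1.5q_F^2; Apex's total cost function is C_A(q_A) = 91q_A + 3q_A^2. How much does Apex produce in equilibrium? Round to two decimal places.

Forge's profit: π_F = (303 - 3Q)q_F - (128q_F + (3/2)q_F²). Setting ∂π_F/∂q_F = 0: 175 - 9q_F - 3(q_A) = 0.
Apex's first-order condition: 212 - 12q_A - 3(q_F) = 0.
Best responses: q_F = (175 - 3q_A)/9, q_A = (212 - 3q_F)/12.
Substituting one into the other gives q_F = 488/33 and q_A = 461/33.

13.97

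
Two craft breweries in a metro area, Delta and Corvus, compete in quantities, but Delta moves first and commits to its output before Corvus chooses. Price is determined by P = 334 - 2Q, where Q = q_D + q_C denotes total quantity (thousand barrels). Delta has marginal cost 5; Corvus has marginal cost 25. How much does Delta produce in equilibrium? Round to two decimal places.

87.25

Solve by backward induction. Given q_D, the follower Corvus maximises π_C = (334 - 2q_D - 2q_C)q_C - 25q_C.
Follower FOC: 309 - 2q_D - 4q_C = 0, so q_C(q_D) = (309 - 2q_D)/4.
The leader anticipates this reaction. Substituting into P = 334 - 2Q gives P = 359/2 - q_D, so π_D = (359/2 - q_D)q_D - 5q_D.
Leader FOC: 349/2 - 2q_D = 0, so q_D = 349/4.
Then q_C = (309 - 2·(349/4))/4 = 269/8.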